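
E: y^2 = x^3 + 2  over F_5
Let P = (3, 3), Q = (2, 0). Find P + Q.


P != Q, so use the chord formula.
s = (y2 - y1) / (x2 - x1) = (2) / (4) mod 5 = 3
x3 = s^2 - x1 - x2 mod 5 = 3^2 - 3 - 2 = 4
y3 = s (x1 - x3) - y1 mod 5 = 3 * (3 - 4) - 3 = 4

P + Q = (4, 4)


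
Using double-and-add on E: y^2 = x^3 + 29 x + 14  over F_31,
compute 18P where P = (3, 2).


k = 18 = 10010_2 (binary, LSB first: 01001)
Double-and-add from P = (3, 2):
  bit 0 = 0: acc unchanged = O
  bit 1 = 1: acc = O + (4, 15) = (4, 15)
  bit 2 = 0: acc unchanged = (4, 15)
  bit 3 = 0: acc unchanged = (4, 15)
  bit 4 = 1: acc = (4, 15) + (23, 13) = (29, 17)

18P = (29, 17)


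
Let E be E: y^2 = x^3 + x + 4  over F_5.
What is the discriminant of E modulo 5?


4 a^3 + 27 b^2 = 4*1^3 + 27*4^2 = 4 + 432 = 436
Delta = -16 * (436) = -6976
Delta mod 5 = 4

Delta = 4 (mod 5)


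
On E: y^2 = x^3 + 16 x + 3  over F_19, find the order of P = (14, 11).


Compute successive multiples of P until we hit O:
  1P = (14, 11)
  2P = (16, 17)
  3P = (17, 18)
  4P = (4, 6)
  5P = (6, 12)
  6P = (10, 17)
  7P = (2, 9)
  8P = (12, 2)
  ... (continuing to 25P)
  25P = O

ord(P) = 25


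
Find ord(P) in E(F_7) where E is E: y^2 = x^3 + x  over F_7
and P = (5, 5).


Compute successive multiples of P until we hit O:
  1P = (5, 5)
  2P = (1, 3)
  3P = (3, 3)
  4P = (0, 0)
  5P = (3, 4)
  6P = (1, 4)
  7P = (5, 2)
  8P = O

ord(P) = 8


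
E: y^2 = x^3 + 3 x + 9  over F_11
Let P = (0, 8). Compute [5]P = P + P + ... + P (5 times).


k = 5 = 101_2 (binary, LSB first: 101)
Double-and-add from P = (0, 8):
  bit 0 = 1: acc = O + (0, 8) = (0, 8)
  bit 1 = 0: acc unchanged = (0, 8)
  bit 2 = 1: acc = (0, 8) + (10, 7) = (2, 1)

5P = (2, 1)


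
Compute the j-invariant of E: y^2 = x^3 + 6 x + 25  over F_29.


Delta = -16(4 a^3 + 27 b^2) mod 29 = 28
-1728 * (4 a)^3 = -1728 * (4*6)^3 mod 29 = 8
j = 8 * 28^(-1) mod 29 = 21

j = 21 (mod 29)


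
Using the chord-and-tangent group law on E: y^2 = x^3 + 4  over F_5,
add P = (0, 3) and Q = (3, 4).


P != Q, so use the chord formula.
s = (y2 - y1) / (x2 - x1) = (1) / (3) mod 5 = 2
x3 = s^2 - x1 - x2 mod 5 = 2^2 - 0 - 3 = 1
y3 = s (x1 - x3) - y1 mod 5 = 2 * (0 - 1) - 3 = 0

P + Q = (1, 0)


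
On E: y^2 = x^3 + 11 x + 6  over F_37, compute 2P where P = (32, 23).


Doubling: s = (3 x1^2 + a) / (2 y1)
s = (3*32^2 + 11) / (2*23) mod 37 = 26
x3 = s^2 - 2 x1 mod 37 = 26^2 - 2*32 = 20
y3 = s (x1 - x3) - y1 mod 37 = 26 * (32 - 20) - 23 = 30

2P = (20, 30)


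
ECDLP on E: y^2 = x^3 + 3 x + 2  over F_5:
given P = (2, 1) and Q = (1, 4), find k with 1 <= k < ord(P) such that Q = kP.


Enumerate multiples of P until we hit Q = (1, 4):
  1P = (2, 1)
  2P = (1, 4)
Match found at i = 2.

k = 2


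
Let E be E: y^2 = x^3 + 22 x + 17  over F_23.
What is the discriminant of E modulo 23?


4 a^3 + 27 b^2 = 4*22^3 + 27*17^2 = 42592 + 7803 = 50395
Delta = -16 * (50395) = -806320
Delta mod 23 = 14

Delta = 14 (mod 23)


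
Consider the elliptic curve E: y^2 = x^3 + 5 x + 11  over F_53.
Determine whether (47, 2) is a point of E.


Check whether y^2 = x^3 + 5 x + 11 (mod 53) for (x, y) = (47, 2).
LHS: y^2 = 2^2 mod 53 = 4
RHS: x^3 + 5 x + 11 = 47^3 + 5*47 + 11 mod 53 = 30
LHS != RHS

No, not on the curve


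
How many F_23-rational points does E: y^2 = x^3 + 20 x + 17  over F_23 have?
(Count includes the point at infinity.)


For each x in F_23, count y with y^2 = x^3 + 20 x + 17 mod 23:
  x = 3: RHS = 12, y in [9, 14]  -> 2 point(s)
  x = 4: RHS = 0, y in [0]  -> 1 point(s)
  x = 5: RHS = 12, y in [9, 14]  -> 2 point(s)
  x = 6: RHS = 8, y in [10, 13]  -> 2 point(s)
  x = 9: RHS = 6, y in [11, 12]  -> 2 point(s)
  x = 11: RHS = 4, y in [2, 21]  -> 2 point(s)
  x = 13: RHS = 13, y in [6, 17]  -> 2 point(s)
  x = 15: RHS = 12, y in [9, 14]  -> 2 point(s)
  x = 17: RHS = 3, y in [7, 16]  -> 2 point(s)
Affine points: 17. Add the point at infinity: total = 18.

#E(F_23) = 18


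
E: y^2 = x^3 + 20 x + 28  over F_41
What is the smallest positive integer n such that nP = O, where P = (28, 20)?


Compute successive multiples of P until we hit O:
  1P = (28, 20)
  2P = (21, 22)
  3P = (13, 5)
  4P = (1, 7)
  5P = (16, 4)
  6P = (17, 22)
  7P = (35, 26)
  8P = (3, 19)
  ... (continuing to 49P)
  49P = O

ord(P) = 49


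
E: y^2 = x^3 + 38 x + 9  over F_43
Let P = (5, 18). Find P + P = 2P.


Doubling: s = (3 x1^2 + a) / (2 y1)
s = (3*5^2 + 38) / (2*18) mod 43 = 33
x3 = s^2 - 2 x1 mod 43 = 33^2 - 2*5 = 4
y3 = s (x1 - x3) - y1 mod 43 = 33 * (5 - 4) - 18 = 15

2P = (4, 15)


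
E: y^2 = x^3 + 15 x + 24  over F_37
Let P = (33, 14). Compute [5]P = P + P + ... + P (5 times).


k = 5 = 101_2 (binary, LSB first: 101)
Double-and-add from P = (33, 14):
  bit 0 = 1: acc = O + (33, 14) = (33, 14)
  bit 1 = 0: acc unchanged = (33, 14)
  bit 2 = 1: acc = (33, 14) + (25, 15) = (27, 13)

5P = (27, 13)


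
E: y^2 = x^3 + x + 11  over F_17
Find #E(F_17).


For each x in F_17, count y with y^2 = x^3 + 1 x + 11 mod 17:
  x = 1: RHS = 13, y in [8, 9]  -> 2 point(s)
  x = 2: RHS = 4, y in [2, 15]  -> 2 point(s)
  x = 7: RHS = 4, y in [2, 15]  -> 2 point(s)
  x = 8: RHS = 4, y in [2, 15]  -> 2 point(s)
  x = 9: RHS = 1, y in [1, 16]  -> 2 point(s)
  x = 10: RHS = 1, y in [1, 16]  -> 2 point(s)
  x = 12: RHS = 0, y in [0]  -> 1 point(s)
  x = 14: RHS = 15, y in [7, 10]  -> 2 point(s)
  x = 15: RHS = 1, y in [1, 16]  -> 2 point(s)
  x = 16: RHS = 9, y in [3, 14]  -> 2 point(s)
Affine points: 19. Add the point at infinity: total = 20.

#E(F_17) = 20


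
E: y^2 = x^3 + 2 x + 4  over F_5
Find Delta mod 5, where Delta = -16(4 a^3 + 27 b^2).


4 a^3 + 27 b^2 = 4*2^3 + 27*4^2 = 32 + 432 = 464
Delta = -16 * (464) = -7424
Delta mod 5 = 1

Delta = 1 (mod 5)


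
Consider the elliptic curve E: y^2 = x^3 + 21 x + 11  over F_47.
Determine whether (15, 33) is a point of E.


Check whether y^2 = x^3 + 21 x + 11 (mod 47) for (x, y) = (15, 33).
LHS: y^2 = 33^2 mod 47 = 8
RHS: x^3 + 21 x + 11 = 15^3 + 21*15 + 11 mod 47 = 35
LHS != RHS

No, not on the curve


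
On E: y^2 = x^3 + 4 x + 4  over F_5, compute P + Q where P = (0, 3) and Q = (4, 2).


P != Q, so use the chord formula.
s = (y2 - y1) / (x2 - x1) = (4) / (4) mod 5 = 1
x3 = s^2 - x1 - x2 mod 5 = 1^2 - 0 - 4 = 2
y3 = s (x1 - x3) - y1 mod 5 = 1 * (0 - 2) - 3 = 0

P + Q = (2, 0)


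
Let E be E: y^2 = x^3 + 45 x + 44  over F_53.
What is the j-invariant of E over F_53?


Delta = -16(4 a^3 + 27 b^2) mod 53 = 2
-1728 * (4 a)^3 = -1728 * (4*45)^3 mod 53 = 24
j = 24 * 2^(-1) mod 53 = 12

j = 12 (mod 53)


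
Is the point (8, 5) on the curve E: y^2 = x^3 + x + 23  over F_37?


Check whether y^2 = x^3 + 1 x + 23 (mod 37) for (x, y) = (8, 5).
LHS: y^2 = 5^2 mod 37 = 25
RHS: x^3 + 1 x + 23 = 8^3 + 1*8 + 23 mod 37 = 25
LHS = RHS

Yes, on the curve


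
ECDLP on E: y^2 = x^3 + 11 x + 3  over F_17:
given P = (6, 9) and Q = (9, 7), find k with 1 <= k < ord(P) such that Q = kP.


Enumerate multiples of P until we hit Q = (9, 7):
  1P = (6, 9)
  2P = (5, 8)
  3P = (7, 7)
  4P = (8, 12)
  5P = (1, 7)
  6P = (2, 13)
  7P = (10, 12)
  8P = (9, 10)
  9P = (4, 3)
  10P = (16, 12)
  11P = (16, 5)
  12P = (4, 14)
  13P = (9, 7)
Match found at i = 13.

k = 13


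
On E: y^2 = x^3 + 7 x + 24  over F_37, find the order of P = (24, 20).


Compute successive multiples of P until we hit O:
  1P = (24, 20)
  2P = (36, 33)
  3P = (18, 5)
  4P = (29, 23)
  5P = (11, 10)
  6P = (5, 6)
  7P = (15, 10)
  8P = (7, 3)
  ... (continuing to 17P)
  17P = O

ord(P) = 17


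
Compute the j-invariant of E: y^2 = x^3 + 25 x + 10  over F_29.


Delta = -16(4 a^3 + 27 b^2) mod 29 = 17
-1728 * (4 a)^3 = -1728 * (4*25)^3 mod 29 = 3
j = 3 * 17^(-1) mod 29 = 7

j = 7 (mod 29)


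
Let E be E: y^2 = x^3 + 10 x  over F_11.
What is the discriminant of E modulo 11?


4 a^3 + 27 b^2 = 4*10^3 + 27*0^2 = 4000 + 0 = 4000
Delta = -16 * (4000) = -64000
Delta mod 11 = 9

Delta = 9 (mod 11)


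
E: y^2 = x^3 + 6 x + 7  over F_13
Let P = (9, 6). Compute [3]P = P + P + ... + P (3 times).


k = 3 = 11_2 (binary, LSB first: 11)
Double-and-add from P = (9, 6):
  bit 0 = 1: acc = O + (9, 6) = (9, 6)
  bit 1 = 1: acc = (9, 6) + (12, 0) = (9, 7)

3P = (9, 7)


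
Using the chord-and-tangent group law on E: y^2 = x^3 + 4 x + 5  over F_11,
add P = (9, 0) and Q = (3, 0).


P != Q, so use the chord formula.
s = (y2 - y1) / (x2 - x1) = (0) / (5) mod 11 = 0
x3 = s^2 - x1 - x2 mod 11 = 0^2 - 9 - 3 = 10
y3 = s (x1 - x3) - y1 mod 11 = 0 * (9 - 10) - 0 = 0

P + Q = (10, 0)


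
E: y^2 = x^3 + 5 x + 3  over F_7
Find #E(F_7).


For each x in F_7, count y with y^2 = x^3 + 5 x + 3 mod 7:
  x = 1: RHS = 2, y in [3, 4]  -> 2 point(s)
  x = 2: RHS = 0, y in [0]  -> 1 point(s)
  x = 6: RHS = 4, y in [2, 5]  -> 2 point(s)
Affine points: 5. Add the point at infinity: total = 6.

#E(F_7) = 6


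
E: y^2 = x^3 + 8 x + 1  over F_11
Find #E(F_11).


For each x in F_11, count y with y^2 = x^3 + 8 x + 1 mod 11:
  x = 0: RHS = 1, y in [1, 10]  -> 2 point(s)
  x = 2: RHS = 3, y in [5, 6]  -> 2 point(s)
  x = 4: RHS = 9, y in [3, 8]  -> 2 point(s)
  x = 5: RHS = 1, y in [1, 10]  -> 2 point(s)
  x = 6: RHS = 1, y in [1, 10]  -> 2 point(s)
  x = 7: RHS = 4, y in [2, 9]  -> 2 point(s)
  x = 8: RHS = 5, y in [4, 7]  -> 2 point(s)
  x = 10: RHS = 3, y in [5, 6]  -> 2 point(s)
Affine points: 16. Add the point at infinity: total = 17.

#E(F_11) = 17


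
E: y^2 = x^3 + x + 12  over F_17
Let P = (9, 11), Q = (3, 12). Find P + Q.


P != Q, so use the chord formula.
s = (y2 - y1) / (x2 - x1) = (1) / (11) mod 17 = 14
x3 = s^2 - x1 - x2 mod 17 = 14^2 - 9 - 3 = 14
y3 = s (x1 - x3) - y1 mod 17 = 14 * (9 - 14) - 11 = 4

P + Q = (14, 4)


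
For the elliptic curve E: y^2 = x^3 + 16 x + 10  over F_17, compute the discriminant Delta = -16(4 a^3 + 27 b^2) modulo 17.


4 a^3 + 27 b^2 = 4*16^3 + 27*10^2 = 16384 + 2700 = 19084
Delta = -16 * (19084) = -305344
Delta mod 17 = 10

Delta = 10 (mod 17)


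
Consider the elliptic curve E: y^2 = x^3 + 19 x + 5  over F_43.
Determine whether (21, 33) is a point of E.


Check whether y^2 = x^3 + 19 x + 5 (mod 43) for (x, y) = (21, 33).
LHS: y^2 = 33^2 mod 43 = 14
RHS: x^3 + 19 x + 5 = 21^3 + 19*21 + 5 mod 43 = 33
LHS != RHS

No, not on the curve


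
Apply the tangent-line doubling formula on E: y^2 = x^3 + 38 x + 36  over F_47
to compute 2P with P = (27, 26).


Doubling: s = (3 x1^2 + a) / (2 y1)
s = (3*27^2 + 38) / (2*26) mod 47 = 22
x3 = s^2 - 2 x1 mod 47 = 22^2 - 2*27 = 7
y3 = s (x1 - x3) - y1 mod 47 = 22 * (27 - 7) - 26 = 38

2P = (7, 38)


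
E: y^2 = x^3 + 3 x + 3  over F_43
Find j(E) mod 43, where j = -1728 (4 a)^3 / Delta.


Delta = -16(4 a^3 + 27 b^2) mod 43 = 17
-1728 * (4 a)^3 = -1728 * (4*3)^3 mod 43 = 22
j = 22 * 17^(-1) mod 43 = 19

j = 19 (mod 43)


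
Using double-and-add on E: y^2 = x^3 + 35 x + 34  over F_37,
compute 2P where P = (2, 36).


k = 2 = 10_2 (binary, LSB first: 01)
Double-and-add from P = (2, 36):
  bit 0 = 0: acc unchanged = O
  bit 1 = 1: acc = O + (21, 22) = (21, 22)

2P = (21, 22)


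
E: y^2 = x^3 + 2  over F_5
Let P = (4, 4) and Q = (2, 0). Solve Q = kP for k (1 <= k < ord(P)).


Enumerate multiples of P until we hit Q = (2, 0):
  1P = (4, 4)
  2P = (3, 2)
  3P = (2, 0)
Match found at i = 3.

k = 3


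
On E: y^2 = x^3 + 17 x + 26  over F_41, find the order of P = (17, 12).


Compute successive multiples of P until we hit O:
  1P = (17, 12)
  2P = (5, 20)
  3P = (24, 20)
  4P = (8, 10)
  5P = (12, 21)
  6P = (30, 36)
  7P = (19, 19)
  8P = (7, 23)
  ... (continuing to 45P)
  45P = O

ord(P) = 45


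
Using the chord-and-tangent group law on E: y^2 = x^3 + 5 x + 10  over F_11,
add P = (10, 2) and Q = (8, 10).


P != Q, so use the chord formula.
s = (y2 - y1) / (x2 - x1) = (8) / (9) mod 11 = 7
x3 = s^2 - x1 - x2 mod 11 = 7^2 - 10 - 8 = 9
y3 = s (x1 - x3) - y1 mod 11 = 7 * (10 - 9) - 2 = 5

P + Q = (9, 5)


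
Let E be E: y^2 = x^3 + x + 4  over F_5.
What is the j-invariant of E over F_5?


Delta = -16(4 a^3 + 27 b^2) mod 5 = 4
-1728 * (4 a)^3 = -1728 * (4*1)^3 mod 5 = 3
j = 3 * 4^(-1) mod 5 = 2

j = 2 (mod 5)


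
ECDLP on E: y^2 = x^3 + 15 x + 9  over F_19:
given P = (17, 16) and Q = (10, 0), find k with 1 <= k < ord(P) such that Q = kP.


Enumerate multiples of P until we hit Q = (10, 0):
  1P = (17, 16)
  2P = (10, 0)
Match found at i = 2.

k = 2


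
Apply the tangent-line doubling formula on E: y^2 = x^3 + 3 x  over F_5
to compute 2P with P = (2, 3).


Doubling: s = (3 x1^2 + a) / (2 y1)
s = (3*2^2 + 3) / (2*3) mod 5 = 0
x3 = s^2 - 2 x1 mod 5 = 0^2 - 2*2 = 1
y3 = s (x1 - x3) - y1 mod 5 = 0 * (2 - 1) - 3 = 2

2P = (1, 2)


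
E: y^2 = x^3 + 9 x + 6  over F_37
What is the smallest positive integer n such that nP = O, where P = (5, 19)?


Compute successive multiples of P until we hit O:
  1P = (5, 19)
  2P = (16, 19)
  3P = (16, 18)
  4P = (5, 18)
  5P = O

ord(P) = 5


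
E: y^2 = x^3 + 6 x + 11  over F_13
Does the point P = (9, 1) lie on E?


Check whether y^2 = x^3 + 6 x + 11 (mod 13) for (x, y) = (9, 1).
LHS: y^2 = 1^2 mod 13 = 1
RHS: x^3 + 6 x + 11 = 9^3 + 6*9 + 11 mod 13 = 1
LHS = RHS

Yes, on the curve


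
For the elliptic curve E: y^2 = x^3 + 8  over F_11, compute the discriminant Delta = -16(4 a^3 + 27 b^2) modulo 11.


4 a^3 + 27 b^2 = 4*0^3 + 27*8^2 = 0 + 1728 = 1728
Delta = -16 * (1728) = -27648
Delta mod 11 = 6

Delta = 6 (mod 11)


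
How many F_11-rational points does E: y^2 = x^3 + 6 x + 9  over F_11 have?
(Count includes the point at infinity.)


For each x in F_11, count y with y^2 = x^3 + 6 x + 9 mod 11:
  x = 0: RHS = 9, y in [3, 8]  -> 2 point(s)
  x = 1: RHS = 5, y in [4, 7]  -> 2 point(s)
  x = 4: RHS = 9, y in [3, 8]  -> 2 point(s)
  x = 7: RHS = 9, y in [3, 8]  -> 2 point(s)
  x = 9: RHS = 0, y in [0]  -> 1 point(s)
Affine points: 9. Add the point at infinity: total = 10.

#E(F_11) = 10


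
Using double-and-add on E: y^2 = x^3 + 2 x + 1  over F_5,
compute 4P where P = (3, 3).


k = 4 = 100_2 (binary, LSB first: 001)
Double-and-add from P = (3, 3):
  bit 0 = 0: acc unchanged = O
  bit 1 = 0: acc unchanged = O
  bit 2 = 1: acc = O + (1, 2) = (1, 2)

4P = (1, 2)


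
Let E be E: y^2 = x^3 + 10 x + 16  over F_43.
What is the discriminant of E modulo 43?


4 a^3 + 27 b^2 = 4*10^3 + 27*16^2 = 4000 + 6912 = 10912
Delta = -16 * (10912) = -174592
Delta mod 43 = 31

Delta = 31 (mod 43)


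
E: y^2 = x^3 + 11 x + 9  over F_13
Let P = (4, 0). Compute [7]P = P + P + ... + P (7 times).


k = 7 = 111_2 (binary, LSB first: 111)
Double-and-add from P = (4, 0):
  bit 0 = 1: acc = O + (4, 0) = (4, 0)
  bit 1 = 1: acc = (4, 0) + O = (4, 0)
  bit 2 = 1: acc = (4, 0) + O = (4, 0)

7P = (4, 0)


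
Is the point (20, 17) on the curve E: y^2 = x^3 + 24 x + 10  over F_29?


Check whether y^2 = x^3 + 24 x + 10 (mod 29) for (x, y) = (20, 17).
LHS: y^2 = 17^2 mod 29 = 28
RHS: x^3 + 24 x + 10 = 20^3 + 24*20 + 10 mod 29 = 22
LHS != RHS

No, not on the curve


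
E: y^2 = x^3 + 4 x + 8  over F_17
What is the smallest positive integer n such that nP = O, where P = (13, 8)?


Compute successive multiples of P until we hit O:
  1P = (13, 8)
  2P = (9, 5)
  3P = (3, 8)
  4P = (1, 9)
  5P = (1, 8)
  6P = (3, 9)
  7P = (9, 12)
  8P = (13, 9)
  ... (continuing to 9P)
  9P = O

ord(P) = 9


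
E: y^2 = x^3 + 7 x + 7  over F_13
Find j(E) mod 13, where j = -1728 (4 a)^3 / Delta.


Delta = -16(4 a^3 + 27 b^2) mod 13 = 1
-1728 * (4 a)^3 = -1728 * (4*7)^3 mod 13 = 8
j = 8 * 1^(-1) mod 13 = 8

j = 8 (mod 13)


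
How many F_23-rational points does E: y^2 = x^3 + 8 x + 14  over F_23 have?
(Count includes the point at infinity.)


For each x in F_23, count y with y^2 = x^3 + 8 x + 14 mod 23:
  x = 1: RHS = 0, y in [0]  -> 1 point(s)
  x = 4: RHS = 18, y in [8, 15]  -> 2 point(s)
  x = 5: RHS = 18, y in [8, 15]  -> 2 point(s)
  x = 6: RHS = 2, y in [5, 18]  -> 2 point(s)
  x = 10: RHS = 13, y in [6, 17]  -> 2 point(s)
  x = 14: RHS = 18, y in [8, 15]  -> 2 point(s)
  x = 15: RHS = 13, y in [6, 17]  -> 2 point(s)
  x = 16: RHS = 6, y in [11, 12]  -> 2 point(s)
  x = 17: RHS = 3, y in [7, 16]  -> 2 point(s)
  x = 20: RHS = 9, y in [3, 20]  -> 2 point(s)
  x = 21: RHS = 13, y in [6, 17]  -> 2 point(s)
Affine points: 21. Add the point at infinity: total = 22.

#E(F_23) = 22


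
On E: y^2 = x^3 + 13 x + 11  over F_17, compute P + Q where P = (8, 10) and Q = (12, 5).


P != Q, so use the chord formula.
s = (y2 - y1) / (x2 - x1) = (12) / (4) mod 17 = 3
x3 = s^2 - x1 - x2 mod 17 = 3^2 - 8 - 12 = 6
y3 = s (x1 - x3) - y1 mod 17 = 3 * (8 - 6) - 10 = 13

P + Q = (6, 13)


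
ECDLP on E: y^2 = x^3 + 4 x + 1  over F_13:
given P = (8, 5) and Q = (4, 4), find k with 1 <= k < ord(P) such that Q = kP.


Enumerate multiples of P until we hit Q = (4, 4):
  1P = (8, 5)
  2P = (0, 1)
  3P = (2, 11)
  4P = (4, 4)
Match found at i = 4.

k = 4


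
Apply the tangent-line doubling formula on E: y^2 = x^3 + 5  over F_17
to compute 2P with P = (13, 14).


Doubling: s = (3 x1^2 + a) / (2 y1)
s = (3*13^2 + 0) / (2*14) mod 17 = 9
x3 = s^2 - 2 x1 mod 17 = 9^2 - 2*13 = 4
y3 = s (x1 - x3) - y1 mod 17 = 9 * (13 - 4) - 14 = 16

2P = (4, 16)


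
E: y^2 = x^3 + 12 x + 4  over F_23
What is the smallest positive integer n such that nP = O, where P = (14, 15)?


Compute successive multiples of P until we hit O:
  1P = (14, 15)
  2P = (4, 1)
  3P = (18, 7)
  4P = (18, 16)
  5P = (4, 22)
  6P = (14, 8)
  7P = O

ord(P) = 7


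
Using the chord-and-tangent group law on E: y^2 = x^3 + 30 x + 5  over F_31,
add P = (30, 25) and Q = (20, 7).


P != Q, so use the chord formula.
s = (y2 - y1) / (x2 - x1) = (13) / (21) mod 31 = 8
x3 = s^2 - x1 - x2 mod 31 = 8^2 - 30 - 20 = 14
y3 = s (x1 - x3) - y1 mod 31 = 8 * (30 - 14) - 25 = 10

P + Q = (14, 10)


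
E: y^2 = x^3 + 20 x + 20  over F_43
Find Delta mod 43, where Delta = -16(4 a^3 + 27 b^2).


4 a^3 + 27 b^2 = 4*20^3 + 27*20^2 = 32000 + 10800 = 42800
Delta = -16 * (42800) = -684800
Delta mod 43 = 18

Delta = 18 (mod 43)


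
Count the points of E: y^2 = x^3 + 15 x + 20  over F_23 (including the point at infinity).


For each x in F_23, count y with y^2 = x^3 + 15 x + 20 mod 23:
  x = 1: RHS = 13, y in [6, 17]  -> 2 point(s)
  x = 2: RHS = 12, y in [9, 14]  -> 2 point(s)
  x = 3: RHS = 0, y in [0]  -> 1 point(s)
  x = 4: RHS = 6, y in [11, 12]  -> 2 point(s)
  x = 5: RHS = 13, y in [6, 17]  -> 2 point(s)
  x = 6: RHS = 4, y in [2, 21]  -> 2 point(s)
  x = 7: RHS = 8, y in [10, 13]  -> 2 point(s)
  x = 8: RHS = 8, y in [10, 13]  -> 2 point(s)
  x = 15: RHS = 9, y in [3, 20]  -> 2 point(s)
  x = 16: RHS = 9, y in [3, 20]  -> 2 point(s)
  x = 17: RHS = 13, y in [6, 17]  -> 2 point(s)
  x = 18: RHS = 4, y in [2, 21]  -> 2 point(s)
  x = 22: RHS = 4, y in [2, 21]  -> 2 point(s)
Affine points: 25. Add the point at infinity: total = 26.

#E(F_23) = 26


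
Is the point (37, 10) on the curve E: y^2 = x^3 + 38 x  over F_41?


Check whether y^2 = x^3 + 38 x + 0 (mod 41) for (x, y) = (37, 10).
LHS: y^2 = 10^2 mod 41 = 18
RHS: x^3 + 38 x + 0 = 37^3 + 38*37 + 0 mod 41 = 30
LHS != RHS

No, not on the curve


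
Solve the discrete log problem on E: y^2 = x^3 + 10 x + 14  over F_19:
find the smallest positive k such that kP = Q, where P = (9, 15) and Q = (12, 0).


Enumerate multiples of P until we hit Q = (12, 0):
  1P = (9, 15)
  2P = (17, 10)
  3P = (2, 2)
  4P = (13, 2)
  5P = (4, 2)
  6P = (12, 0)
Match found at i = 6.

k = 6


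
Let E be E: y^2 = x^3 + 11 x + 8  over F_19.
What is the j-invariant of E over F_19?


Delta = -16(4 a^3 + 27 b^2) mod 19 = 9
-1728 * (4 a)^3 = -1728 * (4*11)^3 mod 19 = 7
j = 7 * 9^(-1) mod 19 = 5

j = 5 (mod 19)


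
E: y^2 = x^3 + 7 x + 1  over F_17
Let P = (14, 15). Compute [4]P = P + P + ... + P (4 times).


k = 4 = 100_2 (binary, LSB first: 001)
Double-and-add from P = (14, 15):
  bit 0 = 0: acc unchanged = O
  bit 1 = 0: acc unchanged = O
  bit 2 = 1: acc = O + (6, 15) = (6, 15)

4P = (6, 15)


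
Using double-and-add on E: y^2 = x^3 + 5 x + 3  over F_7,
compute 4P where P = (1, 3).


k = 4 = 100_2 (binary, LSB first: 001)
Double-and-add from P = (1, 3):
  bit 0 = 0: acc unchanged = O
  bit 1 = 0: acc unchanged = O
  bit 2 = 1: acc = O + (6, 5) = (6, 5)

4P = (6, 5)


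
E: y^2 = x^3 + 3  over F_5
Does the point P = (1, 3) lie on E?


Check whether y^2 = x^3 + 0 x + 3 (mod 5) for (x, y) = (1, 3).
LHS: y^2 = 3^2 mod 5 = 4
RHS: x^3 + 0 x + 3 = 1^3 + 0*1 + 3 mod 5 = 4
LHS = RHS

Yes, on the curve


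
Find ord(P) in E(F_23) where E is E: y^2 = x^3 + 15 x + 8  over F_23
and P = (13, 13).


Compute successive multiples of P until we hit O:
  1P = (13, 13)
  2P = (5, 22)
  3P = (21, 19)
  4P = (14, 15)
  5P = (0, 13)
  6P = (10, 10)
  7P = (1, 22)
  8P = (11, 20)
  ... (continuing to 20P)
  20P = O

ord(P) = 20


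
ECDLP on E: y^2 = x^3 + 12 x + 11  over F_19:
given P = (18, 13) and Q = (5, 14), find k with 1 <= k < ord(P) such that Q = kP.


Enumerate multiples of P until we hit Q = (5, 14):
  1P = (18, 13)
  2P = (0, 12)
  3P = (2, 9)
  4P = (5, 14)
Match found at i = 4.

k = 4


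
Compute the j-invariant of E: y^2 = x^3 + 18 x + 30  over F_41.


Delta = -16(4 a^3 + 27 b^2) mod 41 = 19
-1728 * (4 a)^3 = -1728 * (4*18)^3 mod 41 = 14
j = 14 * 19^(-1) mod 41 = 18

j = 18 (mod 41)


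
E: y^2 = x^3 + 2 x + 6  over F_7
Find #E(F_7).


For each x in F_7, count y with y^2 = x^3 + 2 x + 6 mod 7:
  x = 1: RHS = 2, y in [3, 4]  -> 2 point(s)
  x = 2: RHS = 4, y in [2, 5]  -> 2 point(s)
  x = 3: RHS = 4, y in [2, 5]  -> 2 point(s)
  x = 4: RHS = 1, y in [1, 6]  -> 2 point(s)
  x = 5: RHS = 1, y in [1, 6]  -> 2 point(s)
Affine points: 10. Add the point at infinity: total = 11.

#E(F_7) = 11


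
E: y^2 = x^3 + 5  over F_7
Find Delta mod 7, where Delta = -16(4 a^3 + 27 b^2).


4 a^3 + 27 b^2 = 4*0^3 + 27*5^2 = 0 + 675 = 675
Delta = -16 * (675) = -10800
Delta mod 7 = 1

Delta = 1 (mod 7)


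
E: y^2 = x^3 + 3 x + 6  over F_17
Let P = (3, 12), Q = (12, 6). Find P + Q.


P != Q, so use the chord formula.
s = (y2 - y1) / (x2 - x1) = (11) / (9) mod 17 = 5
x3 = s^2 - x1 - x2 mod 17 = 5^2 - 3 - 12 = 10
y3 = s (x1 - x3) - y1 mod 17 = 5 * (3 - 10) - 12 = 4

P + Q = (10, 4)


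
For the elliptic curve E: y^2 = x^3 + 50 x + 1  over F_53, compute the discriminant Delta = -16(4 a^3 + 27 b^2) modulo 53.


4 a^3 + 27 b^2 = 4*50^3 + 27*1^2 = 500000 + 27 = 500027
Delta = -16 * (500027) = -8000432
Delta mod 53 = 24

Delta = 24 (mod 53)


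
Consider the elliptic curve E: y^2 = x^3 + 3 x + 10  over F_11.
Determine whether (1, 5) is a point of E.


Check whether y^2 = x^3 + 3 x + 10 (mod 11) for (x, y) = (1, 5).
LHS: y^2 = 5^2 mod 11 = 3
RHS: x^3 + 3 x + 10 = 1^3 + 3*1 + 10 mod 11 = 3
LHS = RHS

Yes, on the curve


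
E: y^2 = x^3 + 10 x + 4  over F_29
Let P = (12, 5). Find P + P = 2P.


Doubling: s = (3 x1^2 + a) / (2 y1)
s = (3*12^2 + 10) / (2*5) mod 29 = 21
x3 = s^2 - 2 x1 mod 29 = 21^2 - 2*12 = 11
y3 = s (x1 - x3) - y1 mod 29 = 21 * (12 - 11) - 5 = 16

2P = (11, 16)


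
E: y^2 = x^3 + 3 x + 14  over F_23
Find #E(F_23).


For each x in F_23, count y with y^2 = x^3 + 3 x + 14 mod 23:
  x = 1: RHS = 18, y in [8, 15]  -> 2 point(s)
  x = 3: RHS = 4, y in [2, 21]  -> 2 point(s)
  x = 5: RHS = 16, y in [4, 19]  -> 2 point(s)
  x = 6: RHS = 18, y in [8, 15]  -> 2 point(s)
  x = 10: RHS = 9, y in [3, 20]  -> 2 point(s)
  x = 16: RHS = 18, y in [8, 15]  -> 2 point(s)
  x = 18: RHS = 12, y in [9, 14]  -> 2 point(s)
  x = 20: RHS = 1, y in [1, 22]  -> 2 point(s)
  x = 21: RHS = 0, y in [0]  -> 1 point(s)
Affine points: 17. Add the point at infinity: total = 18.

#E(F_23) = 18


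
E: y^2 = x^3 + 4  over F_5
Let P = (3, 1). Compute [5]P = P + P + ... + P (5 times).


k = 5 = 101_2 (binary, LSB first: 101)
Double-and-add from P = (3, 1):
  bit 0 = 1: acc = O + (3, 1) = (3, 1)
  bit 1 = 0: acc unchanged = (3, 1)
  bit 2 = 1: acc = (3, 1) + (0, 3) = (3, 4)

5P = (3, 4)


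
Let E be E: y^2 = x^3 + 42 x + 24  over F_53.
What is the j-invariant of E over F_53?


Delta = -16(4 a^3 + 27 b^2) mod 53 = 16
-1728 * (4 a)^3 = -1728 * (4*42)^3 mod 53 = 45
j = 45 * 16^(-1) mod 53 = 26

j = 26 (mod 53)


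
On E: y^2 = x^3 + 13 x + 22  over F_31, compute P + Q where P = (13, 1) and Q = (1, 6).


P != Q, so use the chord formula.
s = (y2 - y1) / (x2 - x1) = (5) / (19) mod 31 = 28
x3 = s^2 - x1 - x2 mod 31 = 28^2 - 13 - 1 = 26
y3 = s (x1 - x3) - y1 mod 31 = 28 * (13 - 26) - 1 = 7

P + Q = (26, 7)


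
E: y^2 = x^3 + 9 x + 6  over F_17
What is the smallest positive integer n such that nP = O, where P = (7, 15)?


Compute successive multiples of P until we hit O:
  1P = (7, 15)
  2P = (11, 5)
  3P = (1, 4)
  4P = (10, 5)
  5P = (13, 5)
  6P = (13, 12)
  7P = (10, 12)
  8P = (1, 13)
  ... (continuing to 11P)
  11P = O

ord(P) = 11


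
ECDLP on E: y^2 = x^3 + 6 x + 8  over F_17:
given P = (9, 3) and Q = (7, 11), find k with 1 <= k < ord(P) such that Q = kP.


Enumerate multiples of P until we hit Q = (7, 11):
  1P = (9, 3)
  2P = (0, 5)
  3P = (7, 6)
  4P = (16, 16)
  5P = (1, 7)
  6P = (3, 11)
  7P = (3, 6)
  8P = (1, 10)
  9P = (16, 1)
  10P = (7, 11)
Match found at i = 10.

k = 10


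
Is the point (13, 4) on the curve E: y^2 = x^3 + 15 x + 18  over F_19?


Check whether y^2 = x^3 + 15 x + 18 (mod 19) for (x, y) = (13, 4).
LHS: y^2 = 4^2 mod 19 = 16
RHS: x^3 + 15 x + 18 = 13^3 + 15*13 + 18 mod 19 = 16
LHS = RHS

Yes, on the curve


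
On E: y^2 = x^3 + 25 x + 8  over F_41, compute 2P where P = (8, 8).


Doubling: s = (3 x1^2 + a) / (2 y1)
s = (3*8^2 + 25) / (2*8) mod 41 = 11
x3 = s^2 - 2 x1 mod 41 = 11^2 - 2*8 = 23
y3 = s (x1 - x3) - y1 mod 41 = 11 * (8 - 23) - 8 = 32

2P = (23, 32)


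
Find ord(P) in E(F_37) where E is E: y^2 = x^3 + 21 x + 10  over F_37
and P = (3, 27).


Compute successive multiples of P until we hit O:
  1P = (3, 27)
  2P = (19, 4)
  3P = (36, 32)
  4P = (25, 19)
  5P = (18, 2)
  6P = (27, 13)
  7P = (4, 26)
  8P = (31, 1)
  ... (continuing to 18P)
  18P = O

ord(P) = 18


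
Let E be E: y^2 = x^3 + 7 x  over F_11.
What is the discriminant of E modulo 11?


4 a^3 + 27 b^2 = 4*7^3 + 27*0^2 = 1372 + 0 = 1372
Delta = -16 * (1372) = -21952
Delta mod 11 = 4

Delta = 4 (mod 11)


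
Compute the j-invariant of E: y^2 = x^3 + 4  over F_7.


Delta = -16(4 a^3 + 27 b^2) mod 7 = 4
-1728 * (4 a)^3 = -1728 * (4*0)^3 mod 7 = 0
j = 0 * 4^(-1) mod 7 = 0

j = 0 (mod 7)


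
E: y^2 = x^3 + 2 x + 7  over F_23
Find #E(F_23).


For each x in F_23, count y with y^2 = x^3 + 2 x + 7 mod 23:
  x = 5: RHS = 4, y in [2, 21]  -> 2 point(s)
  x = 8: RHS = 6, y in [11, 12]  -> 2 point(s)
  x = 9: RHS = 18, y in [8, 15]  -> 2 point(s)
  x = 11: RHS = 3, y in [7, 16]  -> 2 point(s)
  x = 15: RHS = 8, y in [10, 13]  -> 2 point(s)
  x = 16: RHS = 18, y in [8, 15]  -> 2 point(s)
  x = 17: RHS = 9, y in [3, 20]  -> 2 point(s)
  x = 19: RHS = 4, y in [2, 21]  -> 2 point(s)
  x = 21: RHS = 18, y in [8, 15]  -> 2 point(s)
  x = 22: RHS = 4, y in [2, 21]  -> 2 point(s)
Affine points: 20. Add the point at infinity: total = 21.

#E(F_23) = 21


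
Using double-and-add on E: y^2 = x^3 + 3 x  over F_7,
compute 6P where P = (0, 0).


k = 6 = 110_2 (binary, LSB first: 011)
Double-and-add from P = (0, 0):
  bit 0 = 0: acc unchanged = O
  bit 1 = 1: acc = O + O = O
  bit 2 = 1: acc = O + O = O

6P = O


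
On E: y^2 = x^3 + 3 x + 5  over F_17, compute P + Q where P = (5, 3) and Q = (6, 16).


P != Q, so use the chord formula.
s = (y2 - y1) / (x2 - x1) = (13) / (1) mod 17 = 13
x3 = s^2 - x1 - x2 mod 17 = 13^2 - 5 - 6 = 5
y3 = s (x1 - x3) - y1 mod 17 = 13 * (5 - 5) - 3 = 14

P + Q = (5, 14)


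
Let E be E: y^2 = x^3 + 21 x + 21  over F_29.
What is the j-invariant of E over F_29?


Delta = -16(4 a^3 + 27 b^2) mod 29 = 16
-1728 * (4 a)^3 = -1728 * (4*21)^3 mod 29 = 24
j = 24 * 16^(-1) mod 29 = 16

j = 16 (mod 29)


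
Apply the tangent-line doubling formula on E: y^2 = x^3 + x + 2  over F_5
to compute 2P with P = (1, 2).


Doubling: s = (3 x1^2 + a) / (2 y1)
s = (3*1^2 + 1) / (2*2) mod 5 = 1
x3 = s^2 - 2 x1 mod 5 = 1^2 - 2*1 = 4
y3 = s (x1 - x3) - y1 mod 5 = 1 * (1 - 4) - 2 = 0

2P = (4, 0)


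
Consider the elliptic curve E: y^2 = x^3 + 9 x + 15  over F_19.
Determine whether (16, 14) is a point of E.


Check whether y^2 = x^3 + 9 x + 15 (mod 19) for (x, y) = (16, 14).
LHS: y^2 = 14^2 mod 19 = 6
RHS: x^3 + 9 x + 15 = 16^3 + 9*16 + 15 mod 19 = 18
LHS != RHS

No, not on the curve


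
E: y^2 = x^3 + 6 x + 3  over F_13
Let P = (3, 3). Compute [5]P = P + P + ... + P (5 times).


k = 5 = 101_2 (binary, LSB first: 101)
Double-and-add from P = (3, 3):
  bit 0 = 1: acc = O + (3, 3) = (3, 3)
  bit 1 = 0: acc unchanged = (3, 3)
  bit 2 = 1: acc = (3, 3) + (0, 4) = (0, 9)

5P = (0, 9)


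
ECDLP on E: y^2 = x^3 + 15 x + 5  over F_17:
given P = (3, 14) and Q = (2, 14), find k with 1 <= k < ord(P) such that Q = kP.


Enumerate multiples of P until we hit Q = (2, 14):
  1P = (3, 14)
  2P = (9, 11)
  3P = (1, 2)
  4P = (15, 16)
  5P = (8, 5)
  6P = (14, 16)
  7P = (2, 14)
Match found at i = 7.

k = 7


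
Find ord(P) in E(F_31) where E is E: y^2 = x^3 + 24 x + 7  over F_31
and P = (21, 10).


Compute successive multiples of P until we hit O:
  1P = (21, 10)
  2P = (27, 23)
  3P = (23, 27)
  4P = (5, 2)
  5P = (13, 25)
  6P = (1, 30)
  7P = (10, 10)
  8P = (0, 21)
  ... (continuing to 31P)
  31P = O

ord(P) = 31


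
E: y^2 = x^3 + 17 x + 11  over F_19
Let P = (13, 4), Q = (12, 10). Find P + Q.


P != Q, so use the chord formula.
s = (y2 - y1) / (x2 - x1) = (6) / (18) mod 19 = 13
x3 = s^2 - x1 - x2 mod 19 = 13^2 - 13 - 12 = 11
y3 = s (x1 - x3) - y1 mod 19 = 13 * (13 - 11) - 4 = 3

P + Q = (11, 3)


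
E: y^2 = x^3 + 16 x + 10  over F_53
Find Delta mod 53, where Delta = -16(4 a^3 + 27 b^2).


4 a^3 + 27 b^2 = 4*16^3 + 27*10^2 = 16384 + 2700 = 19084
Delta = -16 * (19084) = -305344
Delta mod 53 = 42

Delta = 42 (mod 53)


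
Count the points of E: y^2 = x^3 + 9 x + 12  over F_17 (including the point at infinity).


For each x in F_17, count y with y^2 = x^3 + 9 x + 12 mod 17:
  x = 2: RHS = 4, y in [2, 15]  -> 2 point(s)
  x = 3: RHS = 15, y in [7, 10]  -> 2 point(s)
  x = 8: RHS = 1, y in [1, 16]  -> 2 point(s)
  x = 14: RHS = 9, y in [3, 14]  -> 2 point(s)
  x = 16: RHS = 2, y in [6, 11]  -> 2 point(s)
Affine points: 10. Add the point at infinity: total = 11.

#E(F_17) = 11


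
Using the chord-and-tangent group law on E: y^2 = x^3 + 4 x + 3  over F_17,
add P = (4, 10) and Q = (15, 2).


P != Q, so use the chord formula.
s = (y2 - y1) / (x2 - x1) = (9) / (11) mod 17 = 7
x3 = s^2 - x1 - x2 mod 17 = 7^2 - 4 - 15 = 13
y3 = s (x1 - x3) - y1 mod 17 = 7 * (4 - 13) - 10 = 12

P + Q = (13, 12)


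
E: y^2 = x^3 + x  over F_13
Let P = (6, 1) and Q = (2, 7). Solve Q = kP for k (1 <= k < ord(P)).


Enumerate multiples of P until we hit Q = (2, 7):
  1P = (6, 1)
  2P = (4, 4)
  3P = (2, 6)
  4P = (9, 6)
  5P = (8, 0)
  6P = (9, 7)
  7P = (2, 7)
Match found at i = 7.

k = 7


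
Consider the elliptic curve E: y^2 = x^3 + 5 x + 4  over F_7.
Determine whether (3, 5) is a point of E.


Check whether y^2 = x^3 + 5 x + 4 (mod 7) for (x, y) = (3, 5).
LHS: y^2 = 5^2 mod 7 = 4
RHS: x^3 + 5 x + 4 = 3^3 + 5*3 + 4 mod 7 = 4
LHS = RHS

Yes, on the curve


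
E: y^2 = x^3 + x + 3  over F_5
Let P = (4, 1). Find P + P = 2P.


Doubling: s = (3 x1^2 + a) / (2 y1)
s = (3*4^2 + 1) / (2*1) mod 5 = 2
x3 = s^2 - 2 x1 mod 5 = 2^2 - 2*4 = 1
y3 = s (x1 - x3) - y1 mod 5 = 2 * (4 - 1) - 1 = 0

2P = (1, 0)


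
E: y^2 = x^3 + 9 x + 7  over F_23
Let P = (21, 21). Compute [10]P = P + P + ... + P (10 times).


k = 10 = 1010_2 (binary, LSB first: 0101)
Double-and-add from P = (21, 21):
  bit 0 = 0: acc unchanged = O
  bit 1 = 1: acc = O + (10, 19) = (10, 19)
  bit 2 = 0: acc unchanged = (10, 19)
  bit 3 = 1: acc = (10, 19) + (12, 7) = (14, 5)

10P = (14, 5)


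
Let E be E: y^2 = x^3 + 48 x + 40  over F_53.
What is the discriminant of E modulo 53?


4 a^3 + 27 b^2 = 4*48^3 + 27*40^2 = 442368 + 43200 = 485568
Delta = -16 * (485568) = -7769088
Delta mod 53 = 23

Delta = 23 (mod 53)


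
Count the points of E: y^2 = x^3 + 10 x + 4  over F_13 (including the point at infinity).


For each x in F_13, count y with y^2 = x^3 + 10 x + 4 mod 13:
  x = 0: RHS = 4, y in [2, 11]  -> 2 point(s)
  x = 3: RHS = 9, y in [3, 10]  -> 2 point(s)
  x = 4: RHS = 4, y in [2, 11]  -> 2 point(s)
  x = 5: RHS = 10, y in [6, 7]  -> 2 point(s)
  x = 7: RHS = 1, y in [1, 12]  -> 2 point(s)
  x = 9: RHS = 4, y in [2, 11]  -> 2 point(s)
  x = 10: RHS = 12, y in [5, 8]  -> 2 point(s)
Affine points: 14. Add the point at infinity: total = 15.

#E(F_13) = 15


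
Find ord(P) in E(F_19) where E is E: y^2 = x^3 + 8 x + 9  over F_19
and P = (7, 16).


Compute successive multiples of P until we hit O:
  1P = (7, 16)
  2P = (10, 14)
  3P = (13, 7)
  4P = (6, 11)
  5P = (12, 16)
  6P = (0, 3)
  7P = (17, 17)
  8P = (18, 0)
  ... (continuing to 16P)
  16P = O

ord(P) = 16


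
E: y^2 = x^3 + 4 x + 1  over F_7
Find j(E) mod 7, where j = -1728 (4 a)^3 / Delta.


Delta = -16(4 a^3 + 27 b^2) mod 7 = 1
-1728 * (4 a)^3 = -1728 * (4*4)^3 mod 7 = 1
j = 1 * 1^(-1) mod 7 = 1

j = 1 (mod 7)


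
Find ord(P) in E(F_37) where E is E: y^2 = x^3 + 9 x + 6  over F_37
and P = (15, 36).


Compute successive multiples of P until we hit O:
  1P = (15, 36)
  2P = (14, 29)
  3P = (20, 3)
  4P = (13, 10)
  5P = (30, 28)
  6P = (1, 33)
  7P = (5, 19)
  8P = (21, 13)
  ... (continuing to 35P)
  35P = O

ord(P) = 35


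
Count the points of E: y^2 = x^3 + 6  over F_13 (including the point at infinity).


For each x in F_13, count y with y^2 = x^3 + 0 x + 6 mod 13:
  x = 2: RHS = 1, y in [1, 12]  -> 2 point(s)
  x = 5: RHS = 1, y in [1, 12]  -> 2 point(s)
  x = 6: RHS = 1, y in [1, 12]  -> 2 point(s)
Affine points: 6. Add the point at infinity: total = 7.

#E(F_13) = 7


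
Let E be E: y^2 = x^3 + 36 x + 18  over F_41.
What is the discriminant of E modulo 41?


4 a^3 + 27 b^2 = 4*36^3 + 27*18^2 = 186624 + 8748 = 195372
Delta = -16 * (195372) = -3125952
Delta mod 41 = 11

Delta = 11 (mod 41)


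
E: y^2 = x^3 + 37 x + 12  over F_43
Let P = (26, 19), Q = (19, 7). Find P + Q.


P != Q, so use the chord formula.
s = (y2 - y1) / (x2 - x1) = (31) / (36) mod 43 = 14
x3 = s^2 - x1 - x2 mod 43 = 14^2 - 26 - 19 = 22
y3 = s (x1 - x3) - y1 mod 43 = 14 * (26 - 22) - 19 = 37

P + Q = (22, 37)


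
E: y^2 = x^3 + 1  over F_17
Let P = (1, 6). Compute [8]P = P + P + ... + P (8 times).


k = 8 = 1000_2 (binary, LSB first: 0001)
Double-and-add from P = (1, 6):
  bit 0 = 0: acc unchanged = O
  bit 1 = 0: acc unchanged = O
  bit 2 = 0: acc unchanged = O
  bit 3 = 1: acc = O + (1, 11) = (1, 11)

8P = (1, 11)


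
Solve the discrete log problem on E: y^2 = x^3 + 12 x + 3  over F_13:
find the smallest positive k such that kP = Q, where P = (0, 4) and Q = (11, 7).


Enumerate multiples of P until we hit Q = (11, 7):
  1P = (0, 4)
  2P = (12, 4)
  3P = (1, 9)
  4P = (11, 6)
  5P = (3, 12)
  6P = (7, 12)
  7P = (2, 3)
  8P = (8, 0)
  9P = (2, 10)
  10P = (7, 1)
  11P = (3, 1)
  12P = (11, 7)
Match found at i = 12.

k = 12


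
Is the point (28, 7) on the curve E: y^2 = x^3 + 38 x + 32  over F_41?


Check whether y^2 = x^3 + 38 x + 32 (mod 41) for (x, y) = (28, 7).
LHS: y^2 = 7^2 mod 41 = 8
RHS: x^3 + 38 x + 32 = 28^3 + 38*28 + 32 mod 41 = 6
LHS != RHS

No, not on the curve


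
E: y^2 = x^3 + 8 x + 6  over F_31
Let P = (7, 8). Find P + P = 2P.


Doubling: s = (3 x1^2 + a) / (2 y1)
s = (3*7^2 + 8) / (2*8) mod 31 = 0
x3 = s^2 - 2 x1 mod 31 = 0^2 - 2*7 = 17
y3 = s (x1 - x3) - y1 mod 31 = 0 * (7 - 17) - 8 = 23

2P = (17, 23)


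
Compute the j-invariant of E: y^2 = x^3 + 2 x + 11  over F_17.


Delta = -16(4 a^3 + 27 b^2) mod 17 = 1
-1728 * (4 a)^3 = -1728 * (4*2)^3 mod 17 = 12
j = 12 * 1^(-1) mod 17 = 12

j = 12 (mod 17)


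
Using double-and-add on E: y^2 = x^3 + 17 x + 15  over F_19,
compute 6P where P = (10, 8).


k = 6 = 110_2 (binary, LSB first: 011)
Double-and-add from P = (10, 8):
  bit 0 = 0: acc unchanged = O
  bit 1 = 1: acc = O + (3, 6) = (3, 6)
  bit 2 = 1: acc = (3, 6) + (18, 15) = (9, 17)

6P = (9, 17)


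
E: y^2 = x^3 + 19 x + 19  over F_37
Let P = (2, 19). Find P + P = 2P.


Doubling: s = (3 x1^2 + a) / (2 y1)
s = (3*2^2 + 19) / (2*19) mod 37 = 31
x3 = s^2 - 2 x1 mod 37 = 31^2 - 2*2 = 32
y3 = s (x1 - x3) - y1 mod 37 = 31 * (2 - 32) - 19 = 13

2P = (32, 13)


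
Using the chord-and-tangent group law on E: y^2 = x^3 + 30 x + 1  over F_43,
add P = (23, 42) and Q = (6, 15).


P != Q, so use the chord formula.
s = (y2 - y1) / (x2 - x1) = (16) / (26) mod 43 = 37
x3 = s^2 - x1 - x2 mod 43 = 37^2 - 23 - 6 = 7
y3 = s (x1 - x3) - y1 mod 43 = 37 * (23 - 7) - 42 = 34

P + Q = (7, 34)


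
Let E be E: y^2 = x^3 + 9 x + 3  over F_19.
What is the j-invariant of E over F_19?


Delta = -16(4 a^3 + 27 b^2) mod 19 = 15
-1728 * (4 a)^3 = -1728 * (4*9)^3 mod 19 = 11
j = 11 * 15^(-1) mod 19 = 2

j = 2 (mod 19)


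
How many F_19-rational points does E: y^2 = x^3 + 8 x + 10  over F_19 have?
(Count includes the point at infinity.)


For each x in F_19, count y with y^2 = x^3 + 8 x + 10 mod 19:
  x = 1: RHS = 0, y in [0]  -> 1 point(s)
  x = 3: RHS = 4, y in [2, 17]  -> 2 point(s)
  x = 4: RHS = 11, y in [7, 12]  -> 2 point(s)
  x = 5: RHS = 4, y in [2, 17]  -> 2 point(s)
  x = 8: RHS = 16, y in [4, 15]  -> 2 point(s)
  x = 10: RHS = 7, y in [8, 11]  -> 2 point(s)
  x = 11: RHS = 4, y in [2, 17]  -> 2 point(s)
  x = 14: RHS = 16, y in [4, 15]  -> 2 point(s)
  x = 15: RHS = 9, y in [3, 16]  -> 2 point(s)
  x = 16: RHS = 16, y in [4, 15]  -> 2 point(s)
  x = 17: RHS = 5, y in [9, 10]  -> 2 point(s)
  x = 18: RHS = 1, y in [1, 18]  -> 2 point(s)
Affine points: 23. Add the point at infinity: total = 24.

#E(F_19) = 24


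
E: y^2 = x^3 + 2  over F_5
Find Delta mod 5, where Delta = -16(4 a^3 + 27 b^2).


4 a^3 + 27 b^2 = 4*0^3 + 27*2^2 = 0 + 108 = 108
Delta = -16 * (108) = -1728
Delta mod 5 = 2

Delta = 2 (mod 5)


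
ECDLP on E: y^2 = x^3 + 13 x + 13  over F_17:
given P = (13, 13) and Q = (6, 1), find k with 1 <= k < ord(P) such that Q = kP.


Enumerate multiples of P until we hit Q = (6, 1):
  1P = (13, 13)
  2P = (0, 9)
  3P = (5, 13)
  4P = (16, 4)
  5P = (14, 7)
  6P = (9, 14)
  7P = (11, 12)
  8P = (6, 16)
  9P = (2, 9)
  10P = (10, 2)
  11P = (15, 8)
  12P = (8, 0)
  13P = (15, 9)
  14P = (10, 15)
  15P = (2, 8)
  16P = (6, 1)
Match found at i = 16.

k = 16


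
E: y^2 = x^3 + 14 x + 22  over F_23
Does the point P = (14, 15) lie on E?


Check whether y^2 = x^3 + 14 x + 22 (mod 23) for (x, y) = (14, 15).
LHS: y^2 = 15^2 mod 23 = 18
RHS: x^3 + 14 x + 22 = 14^3 + 14*14 + 22 mod 23 = 18
LHS = RHS

Yes, on the curve


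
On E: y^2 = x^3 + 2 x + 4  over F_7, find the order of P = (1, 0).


Compute successive multiples of P until we hit O:
  1P = (1, 0)
  2P = O

ord(P) = 2


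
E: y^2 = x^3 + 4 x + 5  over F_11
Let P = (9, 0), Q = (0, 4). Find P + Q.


P != Q, so use the chord formula.
s = (y2 - y1) / (x2 - x1) = (4) / (2) mod 11 = 2
x3 = s^2 - x1 - x2 mod 11 = 2^2 - 9 - 0 = 6
y3 = s (x1 - x3) - y1 mod 11 = 2 * (9 - 6) - 0 = 6

P + Q = (6, 6)


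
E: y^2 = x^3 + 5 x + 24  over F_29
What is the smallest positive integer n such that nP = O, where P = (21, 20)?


Compute successive multiples of P until we hit O:
  1P = (21, 20)
  2P = (0, 16)
  3P = (1, 28)
  4P = (6, 3)
  5P = (27, 8)
  6P = (14, 24)
  7P = (18, 28)
  8P = (10, 28)
  ... (continuing to 18P)
  18P = O

ord(P) = 18


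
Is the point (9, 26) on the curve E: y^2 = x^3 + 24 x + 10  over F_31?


Check whether y^2 = x^3 + 24 x + 10 (mod 31) for (x, y) = (9, 26).
LHS: y^2 = 26^2 mod 31 = 25
RHS: x^3 + 24 x + 10 = 9^3 + 24*9 + 10 mod 31 = 25
LHS = RHS

Yes, on the curve


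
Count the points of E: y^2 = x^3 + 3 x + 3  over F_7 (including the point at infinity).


For each x in F_7, count y with y^2 = x^3 + 3 x + 3 mod 7:
  x = 1: RHS = 0, y in [0]  -> 1 point(s)
  x = 3: RHS = 4, y in [2, 5]  -> 2 point(s)
  x = 4: RHS = 2, y in [3, 4]  -> 2 point(s)
Affine points: 5. Add the point at infinity: total = 6.

#E(F_7) = 6
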